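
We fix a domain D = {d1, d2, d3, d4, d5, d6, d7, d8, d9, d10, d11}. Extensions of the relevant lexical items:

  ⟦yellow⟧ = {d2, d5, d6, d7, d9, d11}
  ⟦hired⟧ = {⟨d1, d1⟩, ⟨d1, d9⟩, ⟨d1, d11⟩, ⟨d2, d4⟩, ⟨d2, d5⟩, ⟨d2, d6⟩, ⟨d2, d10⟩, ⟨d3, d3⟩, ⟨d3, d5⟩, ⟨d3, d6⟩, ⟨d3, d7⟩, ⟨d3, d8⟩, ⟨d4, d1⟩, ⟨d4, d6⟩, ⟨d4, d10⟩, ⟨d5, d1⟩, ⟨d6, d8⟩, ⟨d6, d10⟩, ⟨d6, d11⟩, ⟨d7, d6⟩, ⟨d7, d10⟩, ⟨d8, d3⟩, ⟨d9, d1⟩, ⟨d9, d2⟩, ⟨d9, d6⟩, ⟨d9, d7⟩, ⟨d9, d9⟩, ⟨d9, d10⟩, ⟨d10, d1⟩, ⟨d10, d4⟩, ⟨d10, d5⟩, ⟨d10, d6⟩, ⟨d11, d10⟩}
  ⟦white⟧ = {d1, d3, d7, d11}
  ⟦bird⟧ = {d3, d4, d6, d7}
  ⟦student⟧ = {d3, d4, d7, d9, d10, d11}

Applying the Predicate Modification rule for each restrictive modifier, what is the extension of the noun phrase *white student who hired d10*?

⟦who hired d10⟧ = {x : ⟨x, d10⟩ ∈ ⟦hired⟧} = {d2, d4, d6, d7, d9, d11}
⟦student⟧ = {d3, d4, d7, d9, d10, d11}
… ∩ ⟦who hired d10⟧ = {d3, d4, d7, d9, d10, d11} ∩ {d2, d4, d6, d7, d9, d11} = {d4, d7, d9, d11}
… ∩ ⟦white⟧ = {d4, d7, d9, d11} ∩ {d1, d3, d7, d11} = {d7, d11}
So ⟦white student who hired d10⟧ = {d7, d11}.

{d7, d11}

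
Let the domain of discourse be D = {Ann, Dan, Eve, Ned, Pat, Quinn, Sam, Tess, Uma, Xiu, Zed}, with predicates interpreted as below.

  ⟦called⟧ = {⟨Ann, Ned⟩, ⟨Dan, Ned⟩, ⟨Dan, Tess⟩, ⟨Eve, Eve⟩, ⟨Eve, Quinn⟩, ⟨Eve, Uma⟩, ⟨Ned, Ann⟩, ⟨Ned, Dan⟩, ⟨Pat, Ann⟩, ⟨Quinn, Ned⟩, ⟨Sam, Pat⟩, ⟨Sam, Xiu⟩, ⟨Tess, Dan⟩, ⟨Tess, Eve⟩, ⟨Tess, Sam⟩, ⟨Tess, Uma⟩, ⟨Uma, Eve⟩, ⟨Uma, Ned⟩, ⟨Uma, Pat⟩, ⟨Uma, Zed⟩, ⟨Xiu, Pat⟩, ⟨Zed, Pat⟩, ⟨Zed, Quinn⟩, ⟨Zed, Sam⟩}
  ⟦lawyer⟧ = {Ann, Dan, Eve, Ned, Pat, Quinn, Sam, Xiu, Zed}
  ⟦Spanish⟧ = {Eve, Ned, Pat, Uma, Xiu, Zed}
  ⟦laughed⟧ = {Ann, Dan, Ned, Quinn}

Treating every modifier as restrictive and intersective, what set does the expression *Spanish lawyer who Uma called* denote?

⟦who Uma called⟧ = {x : ⟨Uma, x⟩ ∈ ⟦called⟧} = {Eve, Ned, Pat, Zed}
⟦lawyer⟧ = {Ann, Dan, Eve, Ned, Pat, Quinn, Sam, Xiu, Zed}
… ∩ ⟦who Uma called⟧ = {Ann, Dan, Eve, Ned, Pat, Quinn, Sam, Xiu, Zed} ∩ {Eve, Ned, Pat, Zed} = {Eve, Ned, Pat, Zed}
… ∩ ⟦Spanish⟧ = {Eve, Ned, Pat, Zed} ∩ {Eve, Ned, Pat, Uma, Xiu, Zed} = {Eve, Ned, Pat, Zed}
So ⟦Spanish lawyer who Uma called⟧ = {Eve, Ned, Pat, Zed}.

{Eve, Ned, Pat, Zed}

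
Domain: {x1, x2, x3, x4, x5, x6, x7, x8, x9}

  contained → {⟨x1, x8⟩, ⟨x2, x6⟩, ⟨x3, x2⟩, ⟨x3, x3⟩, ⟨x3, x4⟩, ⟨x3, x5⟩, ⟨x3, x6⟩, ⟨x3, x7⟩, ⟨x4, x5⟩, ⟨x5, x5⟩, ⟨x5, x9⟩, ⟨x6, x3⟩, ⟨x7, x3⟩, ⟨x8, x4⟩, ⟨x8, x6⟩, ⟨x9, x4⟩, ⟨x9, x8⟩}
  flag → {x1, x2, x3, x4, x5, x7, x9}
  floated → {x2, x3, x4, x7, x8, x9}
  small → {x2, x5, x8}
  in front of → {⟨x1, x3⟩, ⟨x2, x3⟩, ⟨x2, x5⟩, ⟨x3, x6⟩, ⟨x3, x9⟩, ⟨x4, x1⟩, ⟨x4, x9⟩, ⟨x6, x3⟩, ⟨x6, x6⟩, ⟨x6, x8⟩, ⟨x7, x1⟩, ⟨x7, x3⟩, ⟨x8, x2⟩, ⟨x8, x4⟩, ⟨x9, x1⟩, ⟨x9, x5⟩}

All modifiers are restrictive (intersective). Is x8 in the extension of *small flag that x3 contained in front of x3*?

no

⟦that x3 contained⟧ = {x : ⟨x3, x⟩ ∈ ⟦contained⟧} = {x2, x3, x4, x5, x6, x7}
⟦in front of x3⟧ = {x : ⟨x, x3⟩ ∈ ⟦in front of⟧} = {x1, x2, x6, x7}
⟦flag⟧ = {x1, x2, x3, x4, x5, x7, x9}
… ∩ ⟦that x3 contained⟧ = {x1, x2, x3, x4, x5, x7, x9} ∩ {x2, x3, x4, x5, x6, x7} = {x2, x3, x4, x5, x7}
… ∩ ⟦in front of x3⟧ = {x2, x3, x4, x5, x7} ∩ {x1, x2, x6, x7} = {x2, x7}
… ∩ ⟦small⟧ = {x2, x7} ∩ {x2, x5, x8} = {x2}
⟦small flag that x3 contained in front of x3⟧ = {x2}; x8 ∉ this set.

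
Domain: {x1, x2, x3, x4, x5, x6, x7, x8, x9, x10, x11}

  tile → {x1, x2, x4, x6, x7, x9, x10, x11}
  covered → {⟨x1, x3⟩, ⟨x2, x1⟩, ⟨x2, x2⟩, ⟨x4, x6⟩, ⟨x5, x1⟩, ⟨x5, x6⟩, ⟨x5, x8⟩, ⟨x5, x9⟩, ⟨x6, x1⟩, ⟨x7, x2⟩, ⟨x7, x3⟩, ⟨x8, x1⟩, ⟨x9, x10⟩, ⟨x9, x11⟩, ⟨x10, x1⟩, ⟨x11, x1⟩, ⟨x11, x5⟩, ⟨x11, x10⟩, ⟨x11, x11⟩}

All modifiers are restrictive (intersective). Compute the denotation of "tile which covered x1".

{x2, x6, x10, x11}

⟦which covered x1⟧ = {x : ⟨x, x1⟩ ∈ ⟦covered⟧} = {x2, x5, x6, x8, x10, x11}
⟦tile⟧ = {x1, x2, x4, x6, x7, x9, x10, x11}
… ∩ ⟦which covered x1⟧ = {x1, x2, x4, x6, x7, x9, x10, x11} ∩ {x2, x5, x6, x8, x10, x11} = {x2, x6, x10, x11}
So ⟦tile which covered x1⟧ = {x2, x6, x10, x11}.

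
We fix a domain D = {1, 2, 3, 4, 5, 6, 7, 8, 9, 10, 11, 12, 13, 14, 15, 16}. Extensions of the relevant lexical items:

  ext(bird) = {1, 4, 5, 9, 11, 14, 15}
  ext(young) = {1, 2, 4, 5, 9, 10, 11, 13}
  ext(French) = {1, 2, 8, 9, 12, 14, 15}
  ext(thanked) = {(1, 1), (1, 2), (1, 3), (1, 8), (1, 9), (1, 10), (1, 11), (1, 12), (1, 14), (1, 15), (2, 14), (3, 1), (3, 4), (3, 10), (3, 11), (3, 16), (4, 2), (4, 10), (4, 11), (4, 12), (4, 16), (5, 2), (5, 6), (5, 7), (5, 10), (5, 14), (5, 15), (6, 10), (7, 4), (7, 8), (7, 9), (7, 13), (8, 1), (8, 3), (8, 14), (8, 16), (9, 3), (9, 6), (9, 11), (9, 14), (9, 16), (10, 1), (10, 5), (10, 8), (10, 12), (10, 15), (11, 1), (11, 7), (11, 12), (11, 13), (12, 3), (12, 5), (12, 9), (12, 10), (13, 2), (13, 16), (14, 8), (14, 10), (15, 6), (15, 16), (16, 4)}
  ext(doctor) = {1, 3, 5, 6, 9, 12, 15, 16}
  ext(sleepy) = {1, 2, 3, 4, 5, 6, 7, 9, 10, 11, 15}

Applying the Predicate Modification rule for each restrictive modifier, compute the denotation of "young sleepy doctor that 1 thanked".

{1, 9}

⟦that 1 thanked⟧ = {x : ⟨1, x⟩ ∈ ⟦thanked⟧} = {1, 2, 3, 8, 9, 10, 11, 12, 14, 15}
⟦doctor⟧ = {1, 3, 5, 6, 9, 12, 15, 16}
… ∩ ⟦that 1 thanked⟧ = {1, 3, 5, 6, 9, 12, 15, 16} ∩ {1, 2, 3, 8, 9, 10, 11, 12, 14, 15} = {1, 3, 9, 12, 15}
… ∩ ⟦young⟧ = {1, 3, 9, 12, 15} ∩ {1, 2, 4, 5, 9, 10, 11, 13} = {1, 9}
… ∩ ⟦sleepy⟧ = {1, 9} ∩ {1, 2, 3, 4, 5, 6, 7, 9, 10, 11, 15} = {1, 9}
So ⟦young sleepy doctor that 1 thanked⟧ = {1, 9}.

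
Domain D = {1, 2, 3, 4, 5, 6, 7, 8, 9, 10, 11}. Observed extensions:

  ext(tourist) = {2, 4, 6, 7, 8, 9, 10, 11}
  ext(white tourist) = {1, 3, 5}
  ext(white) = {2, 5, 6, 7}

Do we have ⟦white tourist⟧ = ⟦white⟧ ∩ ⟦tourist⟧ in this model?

no

⟦white⟧ ∩ ⟦tourist⟧ = {2, 5, 6, 7} ∩ {2, 4, 6, 7, 8, 9, 10, 11} = {2, 6, 7}
Observed ⟦white tourist⟧ = {1, 3, 5}.
These differ, so the modifier is not intersective in this model.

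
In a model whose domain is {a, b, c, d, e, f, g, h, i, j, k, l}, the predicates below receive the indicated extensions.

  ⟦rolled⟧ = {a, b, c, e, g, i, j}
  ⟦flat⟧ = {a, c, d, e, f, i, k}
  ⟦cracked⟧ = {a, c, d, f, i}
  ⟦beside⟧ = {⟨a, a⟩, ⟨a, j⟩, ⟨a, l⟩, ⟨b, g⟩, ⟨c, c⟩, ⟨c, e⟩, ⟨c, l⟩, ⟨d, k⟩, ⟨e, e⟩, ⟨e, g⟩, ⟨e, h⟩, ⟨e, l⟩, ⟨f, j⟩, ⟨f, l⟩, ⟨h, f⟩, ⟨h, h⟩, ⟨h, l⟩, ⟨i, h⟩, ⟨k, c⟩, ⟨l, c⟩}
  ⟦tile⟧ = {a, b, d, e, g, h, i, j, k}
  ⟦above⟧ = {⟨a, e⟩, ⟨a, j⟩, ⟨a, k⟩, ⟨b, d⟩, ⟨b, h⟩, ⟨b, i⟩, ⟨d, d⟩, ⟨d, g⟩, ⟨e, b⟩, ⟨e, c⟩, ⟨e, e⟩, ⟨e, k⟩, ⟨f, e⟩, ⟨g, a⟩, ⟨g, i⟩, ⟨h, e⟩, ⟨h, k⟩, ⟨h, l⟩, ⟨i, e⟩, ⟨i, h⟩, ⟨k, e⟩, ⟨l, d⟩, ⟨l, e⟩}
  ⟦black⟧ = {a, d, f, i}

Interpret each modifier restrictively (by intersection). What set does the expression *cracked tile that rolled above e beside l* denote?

{a}

⟦that rolled⟧ = ⟦rolled⟧ = {a, b, c, e, g, i, j}
⟦above e⟧ = {x : ⟨x, e⟩ ∈ ⟦above⟧} = {a, e, f, h, i, k, l}
⟦beside l⟧ = {x : ⟨x, l⟩ ∈ ⟦beside⟧} = {a, c, e, f, h}
⟦tile⟧ = {a, b, d, e, g, h, i, j, k}
… ∩ ⟦that rolled⟧ = {a, b, d, e, g, h, i, j, k} ∩ {a, b, c, e, g, i, j} = {a, b, e, g, i, j}
… ∩ ⟦above e⟧ = {a, b, e, g, i, j} ∩ {a, e, f, h, i, k, l} = {a, e, i}
… ∩ ⟦beside l⟧ = {a, e, i} ∩ {a, c, e, f, h} = {a, e}
… ∩ ⟦cracked⟧ = {a, e} ∩ {a, c, d, f, i} = {a}
So ⟦cracked tile that rolled above e beside l⟧ = {a}.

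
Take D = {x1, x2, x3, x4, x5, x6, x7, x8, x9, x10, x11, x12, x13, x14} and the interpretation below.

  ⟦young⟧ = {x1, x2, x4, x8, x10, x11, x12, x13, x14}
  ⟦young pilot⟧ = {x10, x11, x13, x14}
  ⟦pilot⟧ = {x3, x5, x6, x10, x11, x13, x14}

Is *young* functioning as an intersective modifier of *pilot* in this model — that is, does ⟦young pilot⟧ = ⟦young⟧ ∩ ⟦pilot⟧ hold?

yes

⟦young⟧ ∩ ⟦pilot⟧ = {x1, x2, x4, x8, x10, x11, x12, x13, x14} ∩ {x3, x5, x6, x10, x11, x13, x14} = {x10, x11, x13, x14}
Observed ⟦young pilot⟧ = {x10, x11, x13, x14}.
These coincide, so the modifier is intersective here.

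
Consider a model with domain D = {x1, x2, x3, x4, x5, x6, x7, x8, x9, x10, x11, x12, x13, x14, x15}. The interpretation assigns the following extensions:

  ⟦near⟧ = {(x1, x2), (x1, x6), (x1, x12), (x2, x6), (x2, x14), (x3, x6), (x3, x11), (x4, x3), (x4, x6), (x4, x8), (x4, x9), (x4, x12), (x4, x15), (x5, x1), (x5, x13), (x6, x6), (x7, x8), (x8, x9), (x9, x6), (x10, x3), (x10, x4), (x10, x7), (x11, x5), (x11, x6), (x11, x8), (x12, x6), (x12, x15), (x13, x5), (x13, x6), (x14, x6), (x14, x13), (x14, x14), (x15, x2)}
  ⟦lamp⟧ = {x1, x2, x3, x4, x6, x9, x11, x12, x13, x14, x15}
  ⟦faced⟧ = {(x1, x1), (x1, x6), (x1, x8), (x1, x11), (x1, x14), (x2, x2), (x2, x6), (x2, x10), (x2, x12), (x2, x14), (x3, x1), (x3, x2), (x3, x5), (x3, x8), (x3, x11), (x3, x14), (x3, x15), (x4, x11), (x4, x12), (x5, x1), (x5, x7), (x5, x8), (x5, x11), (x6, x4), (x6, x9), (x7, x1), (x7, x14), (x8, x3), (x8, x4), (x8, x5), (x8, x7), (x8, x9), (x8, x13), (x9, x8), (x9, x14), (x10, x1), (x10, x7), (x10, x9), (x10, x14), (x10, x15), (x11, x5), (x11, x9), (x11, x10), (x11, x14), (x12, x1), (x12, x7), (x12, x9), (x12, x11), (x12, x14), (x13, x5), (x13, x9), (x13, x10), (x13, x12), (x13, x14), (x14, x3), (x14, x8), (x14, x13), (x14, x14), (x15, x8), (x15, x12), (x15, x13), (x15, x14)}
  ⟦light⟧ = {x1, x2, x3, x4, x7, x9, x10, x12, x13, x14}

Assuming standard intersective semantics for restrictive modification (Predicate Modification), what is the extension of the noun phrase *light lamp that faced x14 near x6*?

⟦that faced x14⟧ = {x : ⟨x, x14⟩ ∈ ⟦faced⟧} = {x1, x2, x3, x7, x9, x10, x11, x12, x13, x14, x15}
⟦near x6⟧ = {x : ⟨x, x6⟩ ∈ ⟦near⟧} = {x1, x2, x3, x4, x6, x9, x11, x12, x13, x14}
⟦lamp⟧ = {x1, x2, x3, x4, x6, x9, x11, x12, x13, x14, x15}
… ∩ ⟦that faced x14⟧ = {x1, x2, x3, x4, x6, x9, x11, x12, x13, x14, x15} ∩ {x1, x2, x3, x7, x9, x10, x11, x12, x13, x14, x15} = {x1, x2, x3, x9, x11, x12, x13, x14, x15}
… ∩ ⟦near x6⟧ = {x1, x2, x3, x9, x11, x12, x13, x14, x15} ∩ {x1, x2, x3, x4, x6, x9, x11, x12, x13, x14} = {x1, x2, x3, x9, x11, x12, x13, x14}
… ∩ ⟦light⟧ = {x1, x2, x3, x9, x11, x12, x13, x14} ∩ {x1, x2, x3, x4, x7, x9, x10, x12, x13, x14} = {x1, x2, x3, x9, x12, x13, x14}
So ⟦light lamp that faced x14 near x6⟧ = {x1, x2, x3, x9, x12, x13, x14}.

{x1, x2, x3, x9, x12, x13, x14}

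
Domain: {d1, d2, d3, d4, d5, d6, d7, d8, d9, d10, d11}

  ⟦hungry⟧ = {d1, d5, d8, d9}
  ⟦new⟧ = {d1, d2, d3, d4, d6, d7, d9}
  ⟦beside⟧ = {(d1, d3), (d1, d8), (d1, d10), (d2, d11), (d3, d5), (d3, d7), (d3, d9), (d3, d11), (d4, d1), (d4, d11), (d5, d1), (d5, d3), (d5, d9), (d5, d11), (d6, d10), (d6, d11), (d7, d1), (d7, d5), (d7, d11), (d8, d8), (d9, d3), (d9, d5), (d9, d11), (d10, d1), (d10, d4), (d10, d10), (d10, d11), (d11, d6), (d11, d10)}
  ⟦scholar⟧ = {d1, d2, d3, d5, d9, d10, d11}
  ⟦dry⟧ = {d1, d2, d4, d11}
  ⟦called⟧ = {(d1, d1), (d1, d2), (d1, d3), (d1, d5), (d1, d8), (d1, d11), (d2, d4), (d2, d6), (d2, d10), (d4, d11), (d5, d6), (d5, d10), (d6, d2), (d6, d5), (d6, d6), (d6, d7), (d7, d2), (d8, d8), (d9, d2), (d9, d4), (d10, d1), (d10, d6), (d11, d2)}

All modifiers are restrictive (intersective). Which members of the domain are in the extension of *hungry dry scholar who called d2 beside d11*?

⟦who called d2⟧ = {x : ⟨x, d2⟩ ∈ ⟦called⟧} = {d1, d6, d7, d9, d11}
⟦beside d11⟧ = {x : ⟨x, d11⟩ ∈ ⟦beside⟧} = {d2, d3, d4, d5, d6, d7, d9, d10}
⟦scholar⟧ = {d1, d2, d3, d5, d9, d10, d11}
… ∩ ⟦who called d2⟧ = {d1, d2, d3, d5, d9, d10, d11} ∩ {d1, d6, d7, d9, d11} = {d1, d9, d11}
… ∩ ⟦beside d11⟧ = {d1, d9, d11} ∩ {d2, d3, d4, d5, d6, d7, d9, d10} = {d9}
… ∩ ⟦hungry⟧ = {d9} ∩ {d1, d5, d8, d9} = {d9}
… ∩ ⟦dry⟧ = {d9} ∩ {d1, d2, d4, d11} = ∅
So ⟦hungry dry scholar who called d2 beside d11⟧ = {}.

{}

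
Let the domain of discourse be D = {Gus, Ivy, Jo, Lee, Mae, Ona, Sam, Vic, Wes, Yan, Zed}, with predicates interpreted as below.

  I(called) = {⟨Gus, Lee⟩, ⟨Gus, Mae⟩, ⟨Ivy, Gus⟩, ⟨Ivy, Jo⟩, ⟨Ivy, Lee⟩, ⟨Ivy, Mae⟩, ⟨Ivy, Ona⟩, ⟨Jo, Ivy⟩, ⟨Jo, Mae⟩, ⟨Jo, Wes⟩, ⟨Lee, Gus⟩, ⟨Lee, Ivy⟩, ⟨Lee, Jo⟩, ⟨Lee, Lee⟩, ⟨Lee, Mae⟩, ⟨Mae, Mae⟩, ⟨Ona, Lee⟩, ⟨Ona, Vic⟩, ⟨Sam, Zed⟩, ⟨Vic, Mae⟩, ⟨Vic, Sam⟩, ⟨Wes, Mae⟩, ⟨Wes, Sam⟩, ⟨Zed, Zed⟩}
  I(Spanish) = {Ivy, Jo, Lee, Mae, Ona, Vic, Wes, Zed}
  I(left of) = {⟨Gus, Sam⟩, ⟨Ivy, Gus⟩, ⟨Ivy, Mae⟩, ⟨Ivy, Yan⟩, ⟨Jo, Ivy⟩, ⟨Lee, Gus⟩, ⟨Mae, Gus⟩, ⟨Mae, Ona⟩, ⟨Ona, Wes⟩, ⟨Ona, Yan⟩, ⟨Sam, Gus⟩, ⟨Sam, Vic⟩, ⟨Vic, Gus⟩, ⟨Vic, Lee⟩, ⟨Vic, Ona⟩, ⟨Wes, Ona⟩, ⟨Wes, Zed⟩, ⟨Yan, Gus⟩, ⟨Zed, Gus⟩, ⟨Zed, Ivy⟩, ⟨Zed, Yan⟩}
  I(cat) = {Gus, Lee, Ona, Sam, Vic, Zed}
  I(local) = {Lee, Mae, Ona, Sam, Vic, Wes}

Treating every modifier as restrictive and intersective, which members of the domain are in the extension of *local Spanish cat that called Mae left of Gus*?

⟦that called Mae⟧ = {x : ⟨x, Mae⟩ ∈ ⟦called⟧} = {Gus, Ivy, Jo, Lee, Mae, Vic, Wes}
⟦left of Gus⟧ = {x : ⟨x, Gus⟩ ∈ ⟦left of⟧} = {Ivy, Lee, Mae, Sam, Vic, Yan, Zed}
⟦cat⟧ = {Gus, Lee, Ona, Sam, Vic, Zed}
… ∩ ⟦that called Mae⟧ = {Gus, Lee, Ona, Sam, Vic, Zed} ∩ {Gus, Ivy, Jo, Lee, Mae, Vic, Wes} = {Gus, Lee, Vic}
… ∩ ⟦left of Gus⟧ = {Gus, Lee, Vic} ∩ {Ivy, Lee, Mae, Sam, Vic, Yan, Zed} = {Lee, Vic}
… ∩ ⟦local⟧ = {Lee, Vic} ∩ {Lee, Mae, Ona, Sam, Vic, Wes} = {Lee, Vic}
… ∩ ⟦Spanish⟧ = {Lee, Vic} ∩ {Ivy, Jo, Lee, Mae, Ona, Vic, Wes, Zed} = {Lee, Vic}
So ⟦local Spanish cat that called Mae left of Gus⟧ = {Lee, Vic}.

{Lee, Vic}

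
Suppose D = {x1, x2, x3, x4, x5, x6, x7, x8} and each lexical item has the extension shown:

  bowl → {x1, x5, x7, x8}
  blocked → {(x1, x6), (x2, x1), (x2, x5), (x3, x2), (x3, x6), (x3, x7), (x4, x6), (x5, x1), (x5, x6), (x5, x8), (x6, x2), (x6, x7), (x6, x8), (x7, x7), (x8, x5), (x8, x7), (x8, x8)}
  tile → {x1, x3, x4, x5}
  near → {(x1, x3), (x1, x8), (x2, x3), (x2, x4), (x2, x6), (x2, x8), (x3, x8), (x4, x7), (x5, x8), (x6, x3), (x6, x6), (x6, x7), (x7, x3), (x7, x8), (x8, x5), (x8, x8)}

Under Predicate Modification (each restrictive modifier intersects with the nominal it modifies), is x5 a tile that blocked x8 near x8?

yes

⟦that blocked x8⟧ = {x : ⟨x, x8⟩ ∈ ⟦blocked⟧} = {x5, x6, x8}
⟦near x8⟧ = {x : ⟨x, x8⟩ ∈ ⟦near⟧} = {x1, x2, x3, x5, x7, x8}
⟦tile⟧ = {x1, x3, x4, x5}
… ∩ ⟦that blocked x8⟧ = {x1, x3, x4, x5} ∩ {x5, x6, x8} = {x5}
… ∩ ⟦near x8⟧ = {x5} ∩ {x1, x2, x3, x5, x7, x8} = {x5}
⟦tile that blocked x8 near x8⟧ = {x5}; x5 ∈ this set.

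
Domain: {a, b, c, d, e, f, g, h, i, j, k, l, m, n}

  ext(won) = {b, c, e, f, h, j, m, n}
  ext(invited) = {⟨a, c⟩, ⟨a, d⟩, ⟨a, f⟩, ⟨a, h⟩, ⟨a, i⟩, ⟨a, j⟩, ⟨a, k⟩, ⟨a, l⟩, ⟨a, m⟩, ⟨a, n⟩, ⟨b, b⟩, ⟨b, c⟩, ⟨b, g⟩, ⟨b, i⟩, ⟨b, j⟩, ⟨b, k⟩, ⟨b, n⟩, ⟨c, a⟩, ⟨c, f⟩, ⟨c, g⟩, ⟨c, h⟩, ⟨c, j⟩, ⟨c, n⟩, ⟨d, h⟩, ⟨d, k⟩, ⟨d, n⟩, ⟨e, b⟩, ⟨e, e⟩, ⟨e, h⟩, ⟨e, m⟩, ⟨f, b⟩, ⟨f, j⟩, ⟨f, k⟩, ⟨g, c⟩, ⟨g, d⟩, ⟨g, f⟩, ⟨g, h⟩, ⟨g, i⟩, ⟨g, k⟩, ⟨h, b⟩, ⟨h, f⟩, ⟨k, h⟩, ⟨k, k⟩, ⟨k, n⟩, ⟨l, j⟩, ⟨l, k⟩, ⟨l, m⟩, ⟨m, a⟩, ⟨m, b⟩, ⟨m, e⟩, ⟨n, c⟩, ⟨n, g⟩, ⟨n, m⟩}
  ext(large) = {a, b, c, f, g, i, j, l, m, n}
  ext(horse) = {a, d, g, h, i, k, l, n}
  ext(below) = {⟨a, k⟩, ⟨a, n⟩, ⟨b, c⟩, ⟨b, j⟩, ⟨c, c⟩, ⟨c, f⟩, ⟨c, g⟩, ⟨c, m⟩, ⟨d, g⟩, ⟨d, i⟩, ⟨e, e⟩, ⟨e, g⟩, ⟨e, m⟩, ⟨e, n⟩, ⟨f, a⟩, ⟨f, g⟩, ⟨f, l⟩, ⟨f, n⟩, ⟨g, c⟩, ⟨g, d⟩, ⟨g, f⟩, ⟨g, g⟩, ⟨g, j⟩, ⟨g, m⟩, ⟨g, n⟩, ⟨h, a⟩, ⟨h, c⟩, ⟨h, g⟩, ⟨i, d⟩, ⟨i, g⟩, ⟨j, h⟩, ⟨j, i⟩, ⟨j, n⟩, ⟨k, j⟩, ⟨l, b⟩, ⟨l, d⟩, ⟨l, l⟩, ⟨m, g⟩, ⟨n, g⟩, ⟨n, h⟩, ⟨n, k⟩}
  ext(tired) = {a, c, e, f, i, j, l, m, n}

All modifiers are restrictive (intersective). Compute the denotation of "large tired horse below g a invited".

{i, n}

⟦below g⟧ = {x : ⟨x, g⟩ ∈ ⟦below⟧} = {c, d, e, f, g, h, i, m, n}
⟦a invited⟧ = {x : ⟨a, x⟩ ∈ ⟦invited⟧} = {c, d, f, h, i, j, k, l, m, n}
⟦horse⟧ = {a, d, g, h, i, k, l, n}
… ∩ ⟦below g⟧ = {a, d, g, h, i, k, l, n} ∩ {c, d, e, f, g, h, i, m, n} = {d, g, h, i, n}
… ∩ ⟦a invited⟧ = {d, g, h, i, n} ∩ {c, d, f, h, i, j, k, l, m, n} = {d, h, i, n}
… ∩ ⟦large⟧ = {d, h, i, n} ∩ {a, b, c, f, g, i, j, l, m, n} = {i, n}
… ∩ ⟦tired⟧ = {i, n} ∩ {a, c, e, f, i, j, l, m, n} = {i, n}
So ⟦large tired horse below g a invited⟧ = {i, n}.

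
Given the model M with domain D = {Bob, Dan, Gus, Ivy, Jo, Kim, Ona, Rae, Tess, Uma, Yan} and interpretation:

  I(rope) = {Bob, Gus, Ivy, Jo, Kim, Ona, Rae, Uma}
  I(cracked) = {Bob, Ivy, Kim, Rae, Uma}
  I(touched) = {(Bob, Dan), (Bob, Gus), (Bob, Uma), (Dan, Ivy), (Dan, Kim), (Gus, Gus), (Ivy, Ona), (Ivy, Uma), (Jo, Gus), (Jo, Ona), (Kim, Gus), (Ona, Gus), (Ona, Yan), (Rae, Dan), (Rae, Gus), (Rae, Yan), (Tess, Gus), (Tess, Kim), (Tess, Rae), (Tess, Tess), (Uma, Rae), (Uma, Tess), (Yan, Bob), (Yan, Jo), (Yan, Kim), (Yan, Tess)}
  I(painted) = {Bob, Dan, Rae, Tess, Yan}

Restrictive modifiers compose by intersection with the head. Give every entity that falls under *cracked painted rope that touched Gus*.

⟦that touched Gus⟧ = {x : ⟨x, Gus⟩ ∈ ⟦touched⟧} = {Bob, Gus, Jo, Kim, Ona, Rae, Tess}
⟦rope⟧ = {Bob, Gus, Ivy, Jo, Kim, Ona, Rae, Uma}
… ∩ ⟦that touched Gus⟧ = {Bob, Gus, Ivy, Jo, Kim, Ona, Rae, Uma} ∩ {Bob, Gus, Jo, Kim, Ona, Rae, Tess} = {Bob, Gus, Jo, Kim, Ona, Rae}
… ∩ ⟦cracked⟧ = {Bob, Gus, Jo, Kim, Ona, Rae} ∩ {Bob, Ivy, Kim, Rae, Uma} = {Bob, Kim, Rae}
… ∩ ⟦painted⟧ = {Bob, Kim, Rae} ∩ {Bob, Dan, Rae, Tess, Yan} = {Bob, Rae}
So ⟦cracked painted rope that touched Gus⟧ = {Bob, Rae}.

{Bob, Rae}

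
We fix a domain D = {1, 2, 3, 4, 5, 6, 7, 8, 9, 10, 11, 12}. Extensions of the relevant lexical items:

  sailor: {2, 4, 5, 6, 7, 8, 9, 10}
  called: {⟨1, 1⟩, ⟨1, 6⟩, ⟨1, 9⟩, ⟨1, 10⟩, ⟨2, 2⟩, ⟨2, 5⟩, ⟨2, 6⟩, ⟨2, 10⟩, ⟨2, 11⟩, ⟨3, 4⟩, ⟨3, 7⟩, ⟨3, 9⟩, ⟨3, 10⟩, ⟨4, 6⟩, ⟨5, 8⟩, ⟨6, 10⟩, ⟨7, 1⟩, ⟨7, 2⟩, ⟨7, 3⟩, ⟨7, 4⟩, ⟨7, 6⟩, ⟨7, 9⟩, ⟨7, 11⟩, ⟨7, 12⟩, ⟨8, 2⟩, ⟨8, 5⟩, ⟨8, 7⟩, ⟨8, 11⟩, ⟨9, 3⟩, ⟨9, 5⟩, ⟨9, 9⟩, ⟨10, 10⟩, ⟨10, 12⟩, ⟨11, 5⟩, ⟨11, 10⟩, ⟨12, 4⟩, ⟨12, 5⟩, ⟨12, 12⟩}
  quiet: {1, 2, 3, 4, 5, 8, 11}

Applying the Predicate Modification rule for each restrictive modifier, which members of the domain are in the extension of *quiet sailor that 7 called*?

⟦that 7 called⟧ = {x : ⟨7, x⟩ ∈ ⟦called⟧} = {1, 2, 3, 4, 6, 9, 11, 12}
⟦sailor⟧ = {2, 4, 5, 6, 7, 8, 9, 10}
… ∩ ⟦that 7 called⟧ = {2, 4, 5, 6, 7, 8, 9, 10} ∩ {1, 2, 3, 4, 6, 9, 11, 12} = {2, 4, 6, 9}
… ∩ ⟦quiet⟧ = {2, 4, 6, 9} ∩ {1, 2, 3, 4, 5, 8, 11} = {2, 4}
So ⟦quiet sailor that 7 called⟧ = {2, 4}.

{2, 4}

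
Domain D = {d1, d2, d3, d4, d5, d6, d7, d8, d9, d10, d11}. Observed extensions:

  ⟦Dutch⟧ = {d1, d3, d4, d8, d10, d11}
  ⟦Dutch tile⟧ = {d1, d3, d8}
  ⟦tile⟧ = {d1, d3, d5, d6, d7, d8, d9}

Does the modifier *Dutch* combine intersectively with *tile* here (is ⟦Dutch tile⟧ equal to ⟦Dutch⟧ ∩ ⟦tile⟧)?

⟦Dutch⟧ ∩ ⟦tile⟧ = {d1, d3, d4, d8, d10, d11} ∩ {d1, d3, d5, d6, d7, d8, d9} = {d1, d3, d8}
Observed ⟦Dutch tile⟧ = {d1, d3, d8}.
These coincide, so the modifier is intersective here.

yes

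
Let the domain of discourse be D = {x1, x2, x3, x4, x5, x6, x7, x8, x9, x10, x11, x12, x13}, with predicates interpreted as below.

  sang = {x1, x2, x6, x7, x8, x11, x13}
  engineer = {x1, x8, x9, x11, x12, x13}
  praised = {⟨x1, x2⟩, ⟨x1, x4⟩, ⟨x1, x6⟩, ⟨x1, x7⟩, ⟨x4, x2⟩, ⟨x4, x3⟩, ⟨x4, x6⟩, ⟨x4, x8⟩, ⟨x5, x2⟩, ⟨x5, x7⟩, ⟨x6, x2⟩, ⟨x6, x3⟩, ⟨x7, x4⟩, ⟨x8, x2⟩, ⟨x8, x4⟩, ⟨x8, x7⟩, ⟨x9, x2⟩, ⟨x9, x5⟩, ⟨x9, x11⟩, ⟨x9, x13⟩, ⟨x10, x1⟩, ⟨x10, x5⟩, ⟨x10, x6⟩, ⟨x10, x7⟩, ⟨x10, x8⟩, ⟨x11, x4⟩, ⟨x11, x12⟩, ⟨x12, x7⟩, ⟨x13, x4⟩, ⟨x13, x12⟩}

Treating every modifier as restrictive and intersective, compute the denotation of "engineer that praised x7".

⟦that praised x7⟧ = {x : ⟨x, x7⟩ ∈ ⟦praised⟧} = {x1, x5, x8, x10, x12}
⟦engineer⟧ = {x1, x8, x9, x11, x12, x13}
… ∩ ⟦that praised x7⟧ = {x1, x8, x9, x11, x12, x13} ∩ {x1, x5, x8, x10, x12} = {x1, x8, x12}
So ⟦engineer that praised x7⟧ = {x1, x8, x12}.

{x1, x8, x12}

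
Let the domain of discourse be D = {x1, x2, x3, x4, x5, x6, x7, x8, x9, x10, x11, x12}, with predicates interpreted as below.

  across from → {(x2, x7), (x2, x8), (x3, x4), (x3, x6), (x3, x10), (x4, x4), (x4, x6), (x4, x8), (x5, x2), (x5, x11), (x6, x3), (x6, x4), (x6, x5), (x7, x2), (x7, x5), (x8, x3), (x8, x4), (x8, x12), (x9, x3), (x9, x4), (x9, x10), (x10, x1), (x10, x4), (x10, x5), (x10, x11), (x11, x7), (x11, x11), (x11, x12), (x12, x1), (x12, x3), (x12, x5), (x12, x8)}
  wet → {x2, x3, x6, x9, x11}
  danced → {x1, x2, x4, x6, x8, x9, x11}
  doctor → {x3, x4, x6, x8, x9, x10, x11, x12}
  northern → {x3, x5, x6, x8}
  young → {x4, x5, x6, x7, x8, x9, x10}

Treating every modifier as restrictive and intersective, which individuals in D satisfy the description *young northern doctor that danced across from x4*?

{x6, x8}

⟦that danced⟧ = ⟦danced⟧ = {x1, x2, x4, x6, x8, x9, x11}
⟦across from x4⟧ = {x : ⟨x, x4⟩ ∈ ⟦across from⟧} = {x3, x4, x6, x8, x9, x10}
⟦doctor⟧ = {x3, x4, x6, x8, x9, x10, x11, x12}
… ∩ ⟦that danced⟧ = {x3, x4, x6, x8, x9, x10, x11, x12} ∩ {x1, x2, x4, x6, x8, x9, x11} = {x4, x6, x8, x9, x11}
… ∩ ⟦across from x4⟧ = {x4, x6, x8, x9, x11} ∩ {x3, x4, x6, x8, x9, x10} = {x4, x6, x8, x9}
… ∩ ⟦young⟧ = {x4, x6, x8, x9} ∩ {x4, x5, x6, x7, x8, x9, x10} = {x4, x6, x8, x9}
… ∩ ⟦northern⟧ = {x4, x6, x8, x9} ∩ {x3, x5, x6, x8} = {x6, x8}
So ⟦young northern doctor that danced across from x4⟧ = {x6, x8}.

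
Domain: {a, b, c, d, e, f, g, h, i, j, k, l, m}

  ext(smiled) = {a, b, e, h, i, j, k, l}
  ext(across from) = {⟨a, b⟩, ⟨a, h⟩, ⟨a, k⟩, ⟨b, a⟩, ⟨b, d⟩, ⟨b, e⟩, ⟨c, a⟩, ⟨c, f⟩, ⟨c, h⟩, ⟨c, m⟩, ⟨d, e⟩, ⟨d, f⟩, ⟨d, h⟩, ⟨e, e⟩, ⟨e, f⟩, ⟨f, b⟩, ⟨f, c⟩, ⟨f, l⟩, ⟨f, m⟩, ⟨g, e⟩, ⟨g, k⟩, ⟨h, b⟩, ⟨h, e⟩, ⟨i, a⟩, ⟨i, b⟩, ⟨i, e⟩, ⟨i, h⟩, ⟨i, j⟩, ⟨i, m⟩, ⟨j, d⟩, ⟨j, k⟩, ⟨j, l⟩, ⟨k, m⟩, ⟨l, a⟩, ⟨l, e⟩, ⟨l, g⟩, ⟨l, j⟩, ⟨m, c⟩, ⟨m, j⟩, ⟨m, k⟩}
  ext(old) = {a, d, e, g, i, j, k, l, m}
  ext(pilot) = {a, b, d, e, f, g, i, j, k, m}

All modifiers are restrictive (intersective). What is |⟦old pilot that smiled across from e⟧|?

2

⟦that smiled⟧ = ⟦smiled⟧ = {a, b, e, h, i, j, k, l}
⟦across from e⟧ = {x : ⟨x, e⟩ ∈ ⟦across from⟧} = {b, d, e, g, h, i, l}
⟦pilot⟧ = {a, b, d, e, f, g, i, j, k, m}
… ∩ ⟦that smiled⟧ = {a, b, d, e, f, g, i, j, k, m} ∩ {a, b, e, h, i, j, k, l} = {a, b, e, i, j, k}
… ∩ ⟦across from e⟧ = {a, b, e, i, j, k} ∩ {b, d, e, g, h, i, l} = {b, e, i}
… ∩ ⟦old⟧ = {b, e, i} ∩ {a, d, e, g, i, j, k, l, m} = {e, i}
⟦old pilot that smiled across from e⟧ = {e, i}, so the cardinality is 2.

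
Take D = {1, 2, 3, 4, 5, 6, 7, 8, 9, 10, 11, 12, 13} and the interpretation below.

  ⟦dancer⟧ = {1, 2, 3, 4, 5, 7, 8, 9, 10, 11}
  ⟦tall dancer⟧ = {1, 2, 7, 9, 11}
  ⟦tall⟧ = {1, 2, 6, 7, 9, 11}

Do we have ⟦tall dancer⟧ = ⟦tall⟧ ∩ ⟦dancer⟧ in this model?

⟦tall⟧ ∩ ⟦dancer⟧ = {1, 2, 6, 7, 9, 11} ∩ {1, 2, 3, 4, 5, 7, 8, 9, 10, 11} = {1, 2, 7, 9, 11}
Observed ⟦tall dancer⟧ = {1, 2, 7, 9, 11}.
These coincide, so the modifier is intersective here.

yes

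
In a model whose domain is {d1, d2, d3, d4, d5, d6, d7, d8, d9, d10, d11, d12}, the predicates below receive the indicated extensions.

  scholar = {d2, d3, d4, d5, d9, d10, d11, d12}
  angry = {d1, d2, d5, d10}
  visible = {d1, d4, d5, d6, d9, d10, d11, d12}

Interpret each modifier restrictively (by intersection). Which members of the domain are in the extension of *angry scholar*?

⟦scholar⟧ = {d2, d3, d4, d5, d9, d10, d11, d12}
… ∩ ⟦angry⟧ = {d2, d3, d4, d5, d9, d10, d11, d12} ∩ {d1, d2, d5, d10} = {d2, d5, d10}
So ⟦angry scholar⟧ = {d2, d5, d10}.

{d2, d5, d10}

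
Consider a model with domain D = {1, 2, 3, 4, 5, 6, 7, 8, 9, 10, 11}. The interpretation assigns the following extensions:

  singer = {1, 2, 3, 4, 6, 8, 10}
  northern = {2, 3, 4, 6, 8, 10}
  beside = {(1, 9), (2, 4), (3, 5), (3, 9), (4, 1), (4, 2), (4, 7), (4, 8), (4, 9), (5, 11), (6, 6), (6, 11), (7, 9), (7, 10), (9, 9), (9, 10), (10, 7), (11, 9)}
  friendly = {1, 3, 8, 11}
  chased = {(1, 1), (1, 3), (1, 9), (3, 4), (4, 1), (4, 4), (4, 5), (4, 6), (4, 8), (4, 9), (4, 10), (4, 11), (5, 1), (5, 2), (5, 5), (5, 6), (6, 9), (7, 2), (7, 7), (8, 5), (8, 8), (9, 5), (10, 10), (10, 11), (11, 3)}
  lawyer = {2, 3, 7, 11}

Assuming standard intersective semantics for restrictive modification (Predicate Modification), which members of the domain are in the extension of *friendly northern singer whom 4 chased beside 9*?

∅

⟦whom 4 chased⟧ = {x : ⟨4, x⟩ ∈ ⟦chased⟧} = {1, 4, 5, 6, 8, 9, 10, 11}
⟦beside 9⟧ = {x : ⟨x, 9⟩ ∈ ⟦beside⟧} = {1, 3, 4, 7, 9, 11}
⟦singer⟧ = {1, 2, 3, 4, 6, 8, 10}
… ∩ ⟦whom 4 chased⟧ = {1, 2, 3, 4, 6, 8, 10} ∩ {1, 4, 5, 6, 8, 9, 10, 11} = {1, 4, 6, 8, 10}
… ∩ ⟦beside 9⟧ = {1, 4, 6, 8, 10} ∩ {1, 3, 4, 7, 9, 11} = {1, 4}
… ∩ ⟦friendly⟧ = {1, 4} ∩ {1, 3, 8, 11} = {1}
… ∩ ⟦northern⟧ = {1} ∩ {2, 3, 4, 6, 8, 10} = ∅
So ⟦friendly northern singer whom 4 chased beside 9⟧ = ∅.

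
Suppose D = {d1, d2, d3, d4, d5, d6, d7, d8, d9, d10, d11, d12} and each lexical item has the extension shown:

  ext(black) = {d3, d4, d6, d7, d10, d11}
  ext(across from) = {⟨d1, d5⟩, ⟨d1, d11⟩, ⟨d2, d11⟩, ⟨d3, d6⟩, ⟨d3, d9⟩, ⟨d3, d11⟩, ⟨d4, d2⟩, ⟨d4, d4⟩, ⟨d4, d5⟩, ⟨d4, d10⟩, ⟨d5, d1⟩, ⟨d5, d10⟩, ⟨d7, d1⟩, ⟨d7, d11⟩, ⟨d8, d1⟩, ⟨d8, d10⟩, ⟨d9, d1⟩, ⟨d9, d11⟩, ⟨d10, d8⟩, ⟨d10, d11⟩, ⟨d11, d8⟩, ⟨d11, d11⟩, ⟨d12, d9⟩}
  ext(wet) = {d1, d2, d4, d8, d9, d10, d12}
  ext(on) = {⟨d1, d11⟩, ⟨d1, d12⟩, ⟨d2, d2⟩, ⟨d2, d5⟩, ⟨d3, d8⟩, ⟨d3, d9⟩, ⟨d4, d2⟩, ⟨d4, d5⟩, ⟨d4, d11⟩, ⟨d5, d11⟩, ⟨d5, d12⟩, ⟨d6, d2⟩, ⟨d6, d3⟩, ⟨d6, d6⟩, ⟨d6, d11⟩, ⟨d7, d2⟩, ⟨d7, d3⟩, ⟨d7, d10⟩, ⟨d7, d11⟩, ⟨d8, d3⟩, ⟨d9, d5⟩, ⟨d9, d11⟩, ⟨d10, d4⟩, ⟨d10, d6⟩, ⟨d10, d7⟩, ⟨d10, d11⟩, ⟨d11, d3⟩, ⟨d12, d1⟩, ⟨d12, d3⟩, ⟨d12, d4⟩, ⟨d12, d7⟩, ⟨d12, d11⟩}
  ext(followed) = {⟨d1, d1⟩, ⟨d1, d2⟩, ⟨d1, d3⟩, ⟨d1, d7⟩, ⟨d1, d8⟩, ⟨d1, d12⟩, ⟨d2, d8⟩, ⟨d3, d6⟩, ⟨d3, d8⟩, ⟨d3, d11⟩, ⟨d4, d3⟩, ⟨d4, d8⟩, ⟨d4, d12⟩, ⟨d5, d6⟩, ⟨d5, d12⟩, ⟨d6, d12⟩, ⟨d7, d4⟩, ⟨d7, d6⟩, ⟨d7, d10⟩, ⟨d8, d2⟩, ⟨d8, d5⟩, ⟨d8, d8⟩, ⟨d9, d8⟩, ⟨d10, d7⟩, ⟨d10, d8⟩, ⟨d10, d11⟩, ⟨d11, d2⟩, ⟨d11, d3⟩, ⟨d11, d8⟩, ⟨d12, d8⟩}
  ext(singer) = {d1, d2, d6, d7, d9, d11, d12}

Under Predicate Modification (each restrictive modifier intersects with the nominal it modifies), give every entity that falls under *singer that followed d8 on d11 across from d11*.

{d1, d9}

⟦that followed d8⟧ = {x : ⟨x, d8⟩ ∈ ⟦followed⟧} = {d1, d2, d3, d4, d8, d9, d10, d11, d12}
⟦on d11⟧ = {x : ⟨x, d11⟩ ∈ ⟦on⟧} = {d1, d4, d5, d6, d7, d9, d10, d12}
⟦across from d11⟧ = {x : ⟨x, d11⟩ ∈ ⟦across from⟧} = {d1, d2, d3, d7, d9, d10, d11}
⟦singer⟧ = {d1, d2, d6, d7, d9, d11, d12}
… ∩ ⟦that followed d8⟧ = {d1, d2, d6, d7, d9, d11, d12} ∩ {d1, d2, d3, d4, d8, d9, d10, d11, d12} = {d1, d2, d9, d11, d12}
… ∩ ⟦on d11⟧ = {d1, d2, d9, d11, d12} ∩ {d1, d4, d5, d6, d7, d9, d10, d12} = {d1, d9, d12}
… ∩ ⟦across from d11⟧ = {d1, d9, d12} ∩ {d1, d2, d3, d7, d9, d10, d11} = {d1, d9}
So ⟦singer that followed d8 on d11 across from d11⟧ = {d1, d9}.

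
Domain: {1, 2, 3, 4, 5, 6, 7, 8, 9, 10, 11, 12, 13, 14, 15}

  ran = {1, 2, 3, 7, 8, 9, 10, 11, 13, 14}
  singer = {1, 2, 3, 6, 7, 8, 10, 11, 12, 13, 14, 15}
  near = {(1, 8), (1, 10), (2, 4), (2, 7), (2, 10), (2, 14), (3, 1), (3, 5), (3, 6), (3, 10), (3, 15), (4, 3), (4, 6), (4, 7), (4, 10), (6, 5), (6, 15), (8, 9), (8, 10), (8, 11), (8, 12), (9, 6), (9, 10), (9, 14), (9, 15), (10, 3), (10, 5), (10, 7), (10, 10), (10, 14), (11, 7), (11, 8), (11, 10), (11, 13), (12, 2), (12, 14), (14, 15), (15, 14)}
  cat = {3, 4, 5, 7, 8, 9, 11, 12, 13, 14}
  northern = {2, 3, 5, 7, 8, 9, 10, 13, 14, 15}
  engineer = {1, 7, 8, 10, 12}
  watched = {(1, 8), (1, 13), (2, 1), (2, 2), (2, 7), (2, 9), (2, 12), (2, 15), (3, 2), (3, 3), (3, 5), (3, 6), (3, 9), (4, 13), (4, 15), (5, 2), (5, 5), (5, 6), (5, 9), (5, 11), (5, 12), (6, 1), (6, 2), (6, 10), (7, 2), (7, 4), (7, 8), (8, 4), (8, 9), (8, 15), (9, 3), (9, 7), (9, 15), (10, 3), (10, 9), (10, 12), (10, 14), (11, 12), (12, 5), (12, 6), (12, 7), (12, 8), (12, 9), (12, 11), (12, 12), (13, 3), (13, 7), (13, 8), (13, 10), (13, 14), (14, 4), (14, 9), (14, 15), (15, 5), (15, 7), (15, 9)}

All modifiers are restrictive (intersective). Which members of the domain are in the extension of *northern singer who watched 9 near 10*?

{2, 3, 8, 10}

⟦who watched 9⟧ = {x : ⟨x, 9⟩ ∈ ⟦watched⟧} = {2, 3, 5, 8, 10, 12, 14, 15}
⟦near 10⟧ = {x : ⟨x, 10⟩ ∈ ⟦near⟧} = {1, 2, 3, 4, 8, 9, 10, 11}
⟦singer⟧ = {1, 2, 3, 6, 7, 8, 10, 11, 12, 13, 14, 15}
… ∩ ⟦who watched 9⟧ = {1, 2, 3, 6, 7, 8, 10, 11, 12, 13, 14, 15} ∩ {2, 3, 5, 8, 10, 12, 14, 15} = {2, 3, 8, 10, 12, 14, 15}
… ∩ ⟦near 10⟧ = {2, 3, 8, 10, 12, 14, 15} ∩ {1, 2, 3, 4, 8, 9, 10, 11} = {2, 3, 8, 10}
… ∩ ⟦northern⟧ = {2, 3, 8, 10} ∩ {2, 3, 5, 7, 8, 9, 10, 13, 14, 15} = {2, 3, 8, 10}
So ⟦northern singer who watched 9 near 10⟧ = {2, 3, 8, 10}.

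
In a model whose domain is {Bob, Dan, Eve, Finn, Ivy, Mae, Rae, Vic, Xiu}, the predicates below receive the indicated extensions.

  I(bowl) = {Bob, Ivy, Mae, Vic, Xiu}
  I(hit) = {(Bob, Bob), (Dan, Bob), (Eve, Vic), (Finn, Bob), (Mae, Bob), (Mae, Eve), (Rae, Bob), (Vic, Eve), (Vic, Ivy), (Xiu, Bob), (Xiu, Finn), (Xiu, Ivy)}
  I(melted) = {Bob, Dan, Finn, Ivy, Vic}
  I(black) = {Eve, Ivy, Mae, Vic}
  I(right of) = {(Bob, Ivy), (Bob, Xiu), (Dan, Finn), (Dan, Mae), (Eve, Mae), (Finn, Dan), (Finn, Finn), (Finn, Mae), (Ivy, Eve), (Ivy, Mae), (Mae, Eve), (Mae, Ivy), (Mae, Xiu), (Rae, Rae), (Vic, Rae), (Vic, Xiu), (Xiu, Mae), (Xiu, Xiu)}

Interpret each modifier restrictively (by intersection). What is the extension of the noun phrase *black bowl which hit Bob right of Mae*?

⟦which hit Bob⟧ = {x : ⟨x, Bob⟩ ∈ ⟦hit⟧} = {Bob, Dan, Finn, Mae, Rae, Xiu}
⟦right of Mae⟧ = {x : ⟨x, Mae⟩ ∈ ⟦right of⟧} = {Dan, Eve, Finn, Ivy, Xiu}
⟦bowl⟧ = {Bob, Ivy, Mae, Vic, Xiu}
… ∩ ⟦which hit Bob⟧ = {Bob, Ivy, Mae, Vic, Xiu} ∩ {Bob, Dan, Finn, Mae, Rae, Xiu} = {Bob, Mae, Xiu}
… ∩ ⟦right of Mae⟧ = {Bob, Mae, Xiu} ∩ {Dan, Eve, Finn, Ivy, Xiu} = {Xiu}
… ∩ ⟦black⟧ = {Xiu} ∩ {Eve, Ivy, Mae, Vic} = ∅
So ⟦black bowl which hit Bob right of Mae⟧ = { }.

{ }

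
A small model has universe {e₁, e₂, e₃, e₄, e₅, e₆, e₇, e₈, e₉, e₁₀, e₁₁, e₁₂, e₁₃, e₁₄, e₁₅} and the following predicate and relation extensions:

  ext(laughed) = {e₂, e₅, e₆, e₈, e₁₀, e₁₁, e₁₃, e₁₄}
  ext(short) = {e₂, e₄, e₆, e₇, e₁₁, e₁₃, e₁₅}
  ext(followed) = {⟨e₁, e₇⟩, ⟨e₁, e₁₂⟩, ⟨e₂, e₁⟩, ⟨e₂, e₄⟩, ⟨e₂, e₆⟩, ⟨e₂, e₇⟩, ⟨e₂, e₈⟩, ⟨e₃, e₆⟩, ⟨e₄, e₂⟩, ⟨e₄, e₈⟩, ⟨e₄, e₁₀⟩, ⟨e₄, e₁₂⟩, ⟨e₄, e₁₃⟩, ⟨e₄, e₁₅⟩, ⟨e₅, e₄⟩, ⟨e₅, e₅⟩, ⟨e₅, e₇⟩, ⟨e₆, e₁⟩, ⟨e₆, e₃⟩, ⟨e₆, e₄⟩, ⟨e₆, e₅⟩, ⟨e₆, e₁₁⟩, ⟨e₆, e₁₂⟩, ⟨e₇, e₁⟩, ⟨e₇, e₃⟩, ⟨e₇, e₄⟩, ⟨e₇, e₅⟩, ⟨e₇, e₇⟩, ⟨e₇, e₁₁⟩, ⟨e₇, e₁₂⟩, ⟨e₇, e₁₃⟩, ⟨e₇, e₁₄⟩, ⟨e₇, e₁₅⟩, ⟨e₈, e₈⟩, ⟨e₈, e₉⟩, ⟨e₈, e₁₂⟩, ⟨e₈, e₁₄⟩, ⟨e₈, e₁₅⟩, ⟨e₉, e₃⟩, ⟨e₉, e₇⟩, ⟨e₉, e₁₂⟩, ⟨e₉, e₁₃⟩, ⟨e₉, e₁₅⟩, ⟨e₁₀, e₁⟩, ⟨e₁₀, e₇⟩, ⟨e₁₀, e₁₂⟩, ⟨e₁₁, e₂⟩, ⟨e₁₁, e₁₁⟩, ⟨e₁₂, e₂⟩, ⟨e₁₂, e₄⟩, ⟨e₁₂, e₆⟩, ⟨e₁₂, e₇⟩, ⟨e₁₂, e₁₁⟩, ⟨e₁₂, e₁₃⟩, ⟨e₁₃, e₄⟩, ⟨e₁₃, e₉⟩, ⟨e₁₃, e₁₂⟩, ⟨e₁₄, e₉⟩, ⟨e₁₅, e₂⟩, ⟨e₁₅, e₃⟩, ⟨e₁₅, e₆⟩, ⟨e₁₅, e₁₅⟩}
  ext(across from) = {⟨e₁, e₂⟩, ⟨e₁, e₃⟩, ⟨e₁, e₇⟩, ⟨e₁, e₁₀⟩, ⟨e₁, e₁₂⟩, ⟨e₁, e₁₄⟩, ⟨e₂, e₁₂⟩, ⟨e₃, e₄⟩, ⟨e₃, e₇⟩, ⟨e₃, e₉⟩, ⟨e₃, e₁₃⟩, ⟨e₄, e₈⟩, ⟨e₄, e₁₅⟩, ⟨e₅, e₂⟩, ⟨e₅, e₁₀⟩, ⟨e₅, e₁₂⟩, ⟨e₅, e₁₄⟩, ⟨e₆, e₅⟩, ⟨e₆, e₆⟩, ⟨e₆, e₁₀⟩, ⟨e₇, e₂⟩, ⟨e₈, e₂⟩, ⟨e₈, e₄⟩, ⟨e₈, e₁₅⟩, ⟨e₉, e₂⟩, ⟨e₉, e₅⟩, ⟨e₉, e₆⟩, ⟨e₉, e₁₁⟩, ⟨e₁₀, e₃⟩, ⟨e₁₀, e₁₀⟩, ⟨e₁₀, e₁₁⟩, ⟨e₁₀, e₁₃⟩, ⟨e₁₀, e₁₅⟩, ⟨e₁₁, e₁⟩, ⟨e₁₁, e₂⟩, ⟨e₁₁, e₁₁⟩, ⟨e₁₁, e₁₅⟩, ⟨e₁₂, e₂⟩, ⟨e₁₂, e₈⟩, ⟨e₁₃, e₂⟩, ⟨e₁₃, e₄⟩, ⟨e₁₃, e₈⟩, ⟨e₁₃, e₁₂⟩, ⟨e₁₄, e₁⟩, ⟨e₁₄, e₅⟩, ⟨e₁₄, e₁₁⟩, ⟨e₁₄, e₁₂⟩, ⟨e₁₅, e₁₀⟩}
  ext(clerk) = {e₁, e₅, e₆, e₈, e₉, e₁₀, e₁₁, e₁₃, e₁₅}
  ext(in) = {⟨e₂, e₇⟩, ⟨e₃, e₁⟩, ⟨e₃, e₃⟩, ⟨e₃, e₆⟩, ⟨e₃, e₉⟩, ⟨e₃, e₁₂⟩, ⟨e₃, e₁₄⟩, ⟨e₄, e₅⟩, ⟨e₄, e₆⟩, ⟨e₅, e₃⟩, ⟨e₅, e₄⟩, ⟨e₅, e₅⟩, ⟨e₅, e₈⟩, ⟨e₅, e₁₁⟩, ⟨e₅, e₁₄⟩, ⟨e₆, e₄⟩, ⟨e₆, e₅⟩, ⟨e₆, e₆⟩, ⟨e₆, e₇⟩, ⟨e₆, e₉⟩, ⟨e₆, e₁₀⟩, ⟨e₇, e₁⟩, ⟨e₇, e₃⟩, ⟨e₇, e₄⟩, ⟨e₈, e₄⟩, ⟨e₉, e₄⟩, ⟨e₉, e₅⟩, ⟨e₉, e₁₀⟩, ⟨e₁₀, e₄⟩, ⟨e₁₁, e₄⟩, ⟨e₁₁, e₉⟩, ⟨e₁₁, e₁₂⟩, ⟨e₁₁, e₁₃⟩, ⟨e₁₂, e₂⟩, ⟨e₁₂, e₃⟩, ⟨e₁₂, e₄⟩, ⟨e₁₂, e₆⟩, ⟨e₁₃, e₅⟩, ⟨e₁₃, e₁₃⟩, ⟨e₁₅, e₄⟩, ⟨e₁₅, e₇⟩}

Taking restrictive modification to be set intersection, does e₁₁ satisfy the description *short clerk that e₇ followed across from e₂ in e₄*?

yes

⟦that e₇ followed⟧ = {x : ⟨e₇, x⟩ ∈ ⟦followed⟧} = {e₁, e₃, e₄, e₅, e₇, e₁₁, e₁₂, e₁₃, e₁₄, e₁₅}
⟦across from e₂⟧ = {x : ⟨x, e₂⟩ ∈ ⟦across from⟧} = {e₁, e₅, e₇, e₈, e₉, e₁₁, e₁₂, e₁₃}
⟦in e₄⟧ = {x : ⟨x, e₄⟩ ∈ ⟦in⟧} = {e₅, e₆, e₇, e₈, e₉, e₁₀, e₁₁, e₁₂, e₁₅}
⟦clerk⟧ = {e₁, e₅, e₆, e₈, e₉, e₁₀, e₁₁, e₁₃, e₁₅}
… ∩ ⟦that e₇ followed⟧ = {e₁, e₅, e₆, e₈, e₉, e₁₀, e₁₁, e₁₃, e₁₅} ∩ {e₁, e₃, e₄, e₅, e₇, e₁₁, e₁₂, e₁₃, e₁₄, e₁₅} = {e₁, e₅, e₁₁, e₁₃, e₁₅}
… ∩ ⟦across from e₂⟧ = {e₁, e₅, e₁₁, e₁₃, e₁₅} ∩ {e₁, e₅, e₇, e₈, e₉, e₁₁, e₁₂, e₁₃} = {e₁, e₅, e₁₁, e₁₃}
… ∩ ⟦in e₄⟧ = {e₁, e₅, e₁₁, e₁₃} ∩ {e₅, e₆, e₇, e₈, e₉, e₁₀, e₁₁, e₁₂, e₁₅} = {e₅, e₁₁}
… ∩ ⟦short⟧ = {e₅, e₁₁} ∩ {e₂, e₄, e₆, e₇, e₁₁, e₁₃, e₁₅} = {e₁₁}
⟦short clerk that e₇ followed across from e₂ in e₄⟧ = {e₁₁}; e₁₁ ∈ this set.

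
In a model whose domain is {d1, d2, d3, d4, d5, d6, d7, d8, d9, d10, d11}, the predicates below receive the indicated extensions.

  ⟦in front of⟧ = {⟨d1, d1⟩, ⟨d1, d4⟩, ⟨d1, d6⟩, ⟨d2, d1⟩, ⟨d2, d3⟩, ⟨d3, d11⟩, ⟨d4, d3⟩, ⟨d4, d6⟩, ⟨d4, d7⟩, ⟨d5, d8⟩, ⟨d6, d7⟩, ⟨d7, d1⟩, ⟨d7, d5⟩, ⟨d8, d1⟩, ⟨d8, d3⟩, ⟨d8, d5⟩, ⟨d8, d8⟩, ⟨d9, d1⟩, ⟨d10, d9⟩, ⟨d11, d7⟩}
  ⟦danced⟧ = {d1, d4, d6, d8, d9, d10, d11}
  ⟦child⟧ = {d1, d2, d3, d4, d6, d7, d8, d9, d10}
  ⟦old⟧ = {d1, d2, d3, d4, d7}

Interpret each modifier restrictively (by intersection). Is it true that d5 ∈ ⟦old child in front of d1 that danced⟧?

no

⟦in front of d1⟧ = {x : ⟨x, d1⟩ ∈ ⟦in front of⟧} = {d1, d2, d7, d8, d9}
⟦that danced⟧ = ⟦danced⟧ = {d1, d4, d6, d8, d9, d10, d11}
⟦child⟧ = {d1, d2, d3, d4, d6, d7, d8, d9, d10}
… ∩ ⟦in front of d1⟧ = {d1, d2, d3, d4, d6, d7, d8, d9, d10} ∩ {d1, d2, d7, d8, d9} = {d1, d2, d7, d8, d9}
… ∩ ⟦that danced⟧ = {d1, d2, d7, d8, d9} ∩ {d1, d4, d6, d8, d9, d10, d11} = {d1, d8, d9}
… ∩ ⟦old⟧ = {d1, d8, d9} ∩ {d1, d2, d3, d4, d7} = {d1}
⟦old child in front of d1 that danced⟧ = {d1}; d5 ∉ this set.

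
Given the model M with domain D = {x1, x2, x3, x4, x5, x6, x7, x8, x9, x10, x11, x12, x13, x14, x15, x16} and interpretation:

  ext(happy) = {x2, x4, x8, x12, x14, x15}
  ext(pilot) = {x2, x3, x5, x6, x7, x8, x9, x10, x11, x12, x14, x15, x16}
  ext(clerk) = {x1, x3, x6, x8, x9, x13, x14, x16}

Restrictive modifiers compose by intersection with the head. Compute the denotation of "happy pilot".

⟦pilot⟧ = {x2, x3, x5, x6, x7, x8, x9, x10, x11, x12, x14, x15, x16}
… ∩ ⟦happy⟧ = {x2, x3, x5, x6, x7, x8, x9, x10, x11, x12, x14, x15, x16} ∩ {x2, x4, x8, x12, x14, x15} = {x2, x8, x12, x14, x15}
So ⟦happy pilot⟧ = {x2, x8, x12, x14, x15}.

{x2, x8, x12, x14, x15}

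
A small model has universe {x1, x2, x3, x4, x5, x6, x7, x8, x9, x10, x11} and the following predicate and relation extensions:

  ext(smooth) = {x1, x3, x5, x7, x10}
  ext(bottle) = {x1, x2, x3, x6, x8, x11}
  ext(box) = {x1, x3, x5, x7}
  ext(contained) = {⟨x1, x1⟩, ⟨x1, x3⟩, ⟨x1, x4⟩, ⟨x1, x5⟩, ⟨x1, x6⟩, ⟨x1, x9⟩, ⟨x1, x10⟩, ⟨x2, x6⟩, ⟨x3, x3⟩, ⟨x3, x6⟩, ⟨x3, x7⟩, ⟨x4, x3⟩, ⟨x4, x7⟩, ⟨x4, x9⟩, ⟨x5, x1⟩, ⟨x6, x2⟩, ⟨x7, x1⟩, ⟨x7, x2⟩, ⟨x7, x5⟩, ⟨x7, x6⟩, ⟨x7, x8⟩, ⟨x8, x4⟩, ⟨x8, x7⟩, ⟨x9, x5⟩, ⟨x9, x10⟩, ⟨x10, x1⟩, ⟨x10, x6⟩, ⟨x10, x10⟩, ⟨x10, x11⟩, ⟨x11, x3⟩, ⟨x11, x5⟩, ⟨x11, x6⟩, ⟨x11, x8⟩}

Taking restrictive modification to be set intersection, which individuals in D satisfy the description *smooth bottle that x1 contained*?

{x1, x3}

⟦that x1 contained⟧ = {x : ⟨x1, x⟩ ∈ ⟦contained⟧} = {x1, x3, x4, x5, x6, x9, x10}
⟦bottle⟧ = {x1, x2, x3, x6, x8, x11}
… ∩ ⟦that x1 contained⟧ = {x1, x2, x3, x6, x8, x11} ∩ {x1, x3, x4, x5, x6, x9, x10} = {x1, x3, x6}
… ∩ ⟦smooth⟧ = {x1, x3, x6} ∩ {x1, x3, x5, x7, x10} = {x1, x3}
So ⟦smooth bottle that x1 contained⟧ = {x1, x3}.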